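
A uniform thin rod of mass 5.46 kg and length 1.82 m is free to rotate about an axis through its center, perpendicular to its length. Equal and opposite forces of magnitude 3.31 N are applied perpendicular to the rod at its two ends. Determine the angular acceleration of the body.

α ≈ 4.00 rad/s²

I = (1/12)ML² = (1/12)(5.46)(1.82)² = 1.507 kg·m².
The couple gives τ = F·(L/2) + F·(L/2) = F L = (3.31)(1.82) = 6.024 N·m.
From τ = Iα: α = 6.024/1.507 = 3.997 rad/s².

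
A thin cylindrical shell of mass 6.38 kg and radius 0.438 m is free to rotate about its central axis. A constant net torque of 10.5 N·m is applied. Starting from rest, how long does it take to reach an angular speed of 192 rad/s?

I = MR² = (6.38)(0.438)² = 1.224 kg·m².
α = τ/I = 10.5/1.224 = 8.579 rad/s².
ω = αt ⇒ t = ω/α = 192/8.579 = 22.38 s.

t ≈ 22.4 s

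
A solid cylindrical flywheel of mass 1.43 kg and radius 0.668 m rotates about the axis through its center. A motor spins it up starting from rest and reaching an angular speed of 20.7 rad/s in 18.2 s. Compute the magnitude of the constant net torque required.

I = ½MR² = (1/2)(1.43)(0.668)² = 0.3191 kg·m².
α = Δω/Δt = (20.7 − 0)/18.2 = 1.137 rad/s².
τ = Iα = (0.3191)(1.137) = 0.3629 N·m.

τ ≈ 0.363 N·m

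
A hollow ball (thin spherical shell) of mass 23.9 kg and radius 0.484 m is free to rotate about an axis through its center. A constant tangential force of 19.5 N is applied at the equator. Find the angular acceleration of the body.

α ≈ 2.53 rad/s²

I = (2/3)MR² = (2/3)(23.9)(0.484)² = 3.732 kg·m².
τ = F R = (19.5)(0.484) = 9.438 N·m.
From τ = Iα: α = 9.438/3.732 = 2.529 rad/s².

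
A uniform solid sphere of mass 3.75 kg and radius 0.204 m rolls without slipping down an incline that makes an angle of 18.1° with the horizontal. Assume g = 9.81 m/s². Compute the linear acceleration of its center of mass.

a ≈ 2.18 m/s²

Translation along the incline: Mg sinθ − f = Ma.
Rotation about the center: fR = Iα with I = (2/5)MR². No-slip gives a = αR, so f = (I/R²)a = (2/5)M a.
Substituting: Mg sinθ = (1 + 0.4000)Ma, so a = g sinθ/(1 + 0.4000) = (9.81) sin 18.1° / 1.400 = 2.177 m/s².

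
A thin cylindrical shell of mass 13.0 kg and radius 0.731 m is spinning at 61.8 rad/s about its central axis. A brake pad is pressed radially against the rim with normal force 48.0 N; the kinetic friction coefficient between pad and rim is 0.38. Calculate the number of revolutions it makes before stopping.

≈ 158 revolutions

I = MR² = (13.0)(0.731)² = 6.947 kg·m².
Friction force f = μN = (0.38)(48.0) = 18.24 N at the rim; torque magnitude τ = fR = 13.33 N·m, opposing ω.
|α| = τ/I = 13.33/6.947 = 1.919 rad/s² (deceleration).
ω² = ω₀² − 2|α|θ with ω = 0 ⇒ θ = ω₀²/(2|α|) = 994.9 rad = 158.3 rev.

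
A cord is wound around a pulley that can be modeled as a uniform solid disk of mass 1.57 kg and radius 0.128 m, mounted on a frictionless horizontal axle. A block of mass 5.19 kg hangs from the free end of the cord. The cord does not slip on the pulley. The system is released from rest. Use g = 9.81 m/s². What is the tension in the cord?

T ≈ 6.69 N

I = ½MR² = (1/2)(1.57)(0.128)² = 0.01286 kg·m².
Block: mg − T = ma. Pulley: TR = Iα. No-slip: a = αR, so T = (I/R²)a = 0.7850·a.
Then mg = (m + 0.7850)a, so a = (5.19)(9.81)/(5.19 + 0.7850) = 8.521 m/s².
T = 0.7850·a = 6.689 N.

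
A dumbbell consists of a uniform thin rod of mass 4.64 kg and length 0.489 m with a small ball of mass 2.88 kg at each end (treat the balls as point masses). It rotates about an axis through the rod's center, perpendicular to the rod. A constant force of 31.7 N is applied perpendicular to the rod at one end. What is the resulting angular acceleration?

α ≈ 17.7 rad/s²

I_rod = (1/12)ML² = (1/12)(4.64)(0.489)² = 0.09246 kg·m².
I_balls = 2·m·(L/2)² = 2(2.88)(0.2445)² = 0.3443 kg·m².
Total I = 0.4368 kg·m².
τ = F·(L/2) = (31.7)(0.244) = 7.751 N·m.
α = τ/I = 7.751/0.4368 = 17.74 rad/s².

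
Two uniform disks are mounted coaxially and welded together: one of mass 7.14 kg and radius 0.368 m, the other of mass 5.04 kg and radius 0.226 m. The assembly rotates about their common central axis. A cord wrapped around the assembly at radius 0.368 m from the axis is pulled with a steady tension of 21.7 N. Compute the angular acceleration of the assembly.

I = ½M₁R₁² + ½M₂R₂² = ½(7.14)(0.368)² + ½(5.04)(0.226)² = 0.6122 kg·m².
τ = F r = (21.7)(0.368) = 7.986 N·m.
α = τ/I = 7.986/0.6122 = 13.04 rad/s².

α ≈ 13.0 rad/s²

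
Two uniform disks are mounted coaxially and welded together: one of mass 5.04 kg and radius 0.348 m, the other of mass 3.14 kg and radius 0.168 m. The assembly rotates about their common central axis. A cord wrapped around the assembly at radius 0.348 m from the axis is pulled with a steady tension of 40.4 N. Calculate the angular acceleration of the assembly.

α ≈ 40.2 rad/s²

I = ½M₁R₁² + ½M₂R₂² = ½(5.04)(0.348)² + ½(3.14)(0.168)² = 0.3495 kg·m².
τ = F r = (40.4)(0.348) = 14.06 N·m.
α = τ/I = 14.06/0.3495 = 40.23 rad/s².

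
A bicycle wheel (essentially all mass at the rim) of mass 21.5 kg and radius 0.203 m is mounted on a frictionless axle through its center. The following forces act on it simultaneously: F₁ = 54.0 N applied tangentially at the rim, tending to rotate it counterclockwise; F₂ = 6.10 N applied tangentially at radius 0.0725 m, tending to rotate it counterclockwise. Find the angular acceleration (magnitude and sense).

α ≈ 12.9 rad/s², counterclockwise

I = MR² = (21.5)(0.203)² = 0.8860 kg·m².
Taking counterclockwise as positive: τ₁ = +(54.0)(0.203) = +10.96 N·m; τ₂ = +(6.10)(0.0725) = +0.4422 N·m.
Net torque τ = 11.40 N·m.
α = τ/I = 11.40/0.8860 = 12.87 rad/s².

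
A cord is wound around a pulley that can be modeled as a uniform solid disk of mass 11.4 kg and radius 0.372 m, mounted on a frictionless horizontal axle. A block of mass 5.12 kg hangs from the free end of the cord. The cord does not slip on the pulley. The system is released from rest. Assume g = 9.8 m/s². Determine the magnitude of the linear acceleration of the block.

I = ½MR² = (1/2)(11.4)(0.372)² = 0.7888 kg·m².
Block: mg − T = ma. Pulley: TR = Iα. No-slip: a = αR, so T = (I/R²)a = 5.700·a.
Then mg = (m + 5.700)a, so a = (5.12)(9.8)/(5.12 + 5.700) = 4.637 m/s².

a ≈ 4.64 m/s²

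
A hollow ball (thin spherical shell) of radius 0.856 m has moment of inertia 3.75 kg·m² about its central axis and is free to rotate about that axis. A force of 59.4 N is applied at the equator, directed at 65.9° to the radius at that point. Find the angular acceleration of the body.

α ≈ 12.4 rad/s²

Only the tangential component produces torque: τ = F R sinθ = (59.4)(0.856) sin 65.9° = 46.41 N·m.
Newton's second law for rotation, τ = Iα, gives α = τ/I = 46.41/3.750 = 12.38 rad/s².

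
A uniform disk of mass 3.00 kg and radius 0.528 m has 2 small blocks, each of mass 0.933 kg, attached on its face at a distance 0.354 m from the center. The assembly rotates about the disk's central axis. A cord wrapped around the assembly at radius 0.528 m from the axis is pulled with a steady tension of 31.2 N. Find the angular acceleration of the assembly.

I_disk = ½MR² = ½(3.00)(0.528)² = 0.4182 kg·m².
I_blocks = 2·m·r² = 2(0.933)(0.354)² = 0.2338 kg·m².
Total I = 0.6520 kg·m².
τ = F r = (31.2)(0.528) = 16.47 N·m.
α = τ/I = 16.47/0.6520 = 25.27 rad/s².

α ≈ 25.3 rad/s²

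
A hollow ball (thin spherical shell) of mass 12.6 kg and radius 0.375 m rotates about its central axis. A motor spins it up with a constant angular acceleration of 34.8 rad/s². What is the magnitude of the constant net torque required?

I = (2/3)MR² = (2/3)(12.6)(0.375)² = 1.181 kg·m².
τ = Iα = (1.181)(34.80) = 41.11 N·m.

τ ≈ 41.1 N·m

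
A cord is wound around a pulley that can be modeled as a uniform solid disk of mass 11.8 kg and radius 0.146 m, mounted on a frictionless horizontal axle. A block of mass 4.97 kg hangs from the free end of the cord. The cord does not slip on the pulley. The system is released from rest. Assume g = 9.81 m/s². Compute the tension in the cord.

I = ½MR² = (1/2)(11.8)(0.146)² = 0.1258 kg·m².
Block: mg − T = ma. Pulley: TR = Iα. No-slip: a = αR, so T = (I/R²)a = 5.900·a.
Then mg = (m + 5.900)a, so a = (4.97)(9.81)/(4.97 + 5.900) = 4.485 m/s².
T = 5.900·a = 26.46 N.

T ≈ 26.5 N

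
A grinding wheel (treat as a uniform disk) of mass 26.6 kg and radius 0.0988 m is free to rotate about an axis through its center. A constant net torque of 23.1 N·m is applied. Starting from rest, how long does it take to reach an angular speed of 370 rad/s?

I = ½MR² = (1/2)(26.6)(0.0988)² = 0.1298 kg·m².
α = τ/I = 23.1/0.1298 = 177.9 rad/s².
ω = αt ⇒ t = ω/α = 370/177.9 = 2.079 s.

t ≈ 2.08 s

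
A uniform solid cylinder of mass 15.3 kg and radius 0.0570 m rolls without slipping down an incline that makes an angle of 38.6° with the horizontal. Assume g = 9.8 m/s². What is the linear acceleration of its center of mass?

Translation along the incline: Mg sinθ − f = Ma.
Rotation about the center: fR = Iα with I = ½MR². No-slip gives a = αR, so f = (I/R²)a = (1/2)M a.
Substituting: Mg sinθ = (1 + 0.5000)Ma, so a = g sinθ/(1 + 0.5000) = (9.8) sin 38.6° / 1.500 = 4.076 m/s².

a ≈ 4.08 m/s²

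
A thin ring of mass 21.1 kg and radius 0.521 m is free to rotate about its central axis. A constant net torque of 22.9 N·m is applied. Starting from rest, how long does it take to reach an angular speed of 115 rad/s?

I = MR² = (21.1)(0.521)² = 5.727 kg·m².
α = τ/I = 22.9/5.727 = 3.998 rad/s².
ω = αt ⇒ t = ω/α = 115/3.998 = 28.76 s.

t ≈ 28.8 s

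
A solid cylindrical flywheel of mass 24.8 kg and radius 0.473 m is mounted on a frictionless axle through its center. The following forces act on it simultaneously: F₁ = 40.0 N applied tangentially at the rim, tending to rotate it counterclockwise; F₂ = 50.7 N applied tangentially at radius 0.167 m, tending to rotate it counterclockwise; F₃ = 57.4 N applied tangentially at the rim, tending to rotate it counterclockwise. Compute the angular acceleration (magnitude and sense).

α ≈ 19.7 rad/s², counterclockwise

I = ½MR² = (1/2)(24.8)(0.473)² = 2.774 kg·m².
Taking counterclockwise as positive: τ₁ = +(40.0)(0.473) = +18.92 N·m; τ₂ = +(50.7)(0.167) = +8.467 N·m; τ₃ = +(57.4)(0.473) = +27.15 N·m.
Net torque τ = 54.54 N·m.
α = τ/I = 54.54/2.774 = 19.66 rad/s².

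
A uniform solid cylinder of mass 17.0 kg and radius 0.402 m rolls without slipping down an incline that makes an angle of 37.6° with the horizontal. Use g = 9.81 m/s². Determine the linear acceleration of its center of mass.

a ≈ 3.99 m/s²

Translation along the incline: Mg sinθ − f = Ma.
Rotation about the center: fR = Iα with I = ½MR². No-slip gives a = αR, so f = (I/R²)a = (1/2)M a.
Substituting: Mg sinθ = (1 + 0.5000)Ma, so a = g sinθ/(1 + 0.5000) = (9.81) sin 37.6° / 1.500 = 3.990 m/s².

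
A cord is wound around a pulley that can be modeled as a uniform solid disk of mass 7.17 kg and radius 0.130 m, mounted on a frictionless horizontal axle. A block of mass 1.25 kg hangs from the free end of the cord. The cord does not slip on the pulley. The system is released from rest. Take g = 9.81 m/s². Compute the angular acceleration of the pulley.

I = ½MR² = (1/2)(7.17)(0.130)² = 0.06059 kg·m².
Block: mg − T = ma. Pulley: TR = Iα. No-slip: a = αR, so T = (I/R²)a = 3.585·a.
Then mg = (m + 3.585)a, so a = (1.25)(9.81)/(1.25 + 3.585) = 2.536 m/s².
α = a/R = 2.536/0.130 = 19.51 rad/s².

α ≈ 19.5 rad/s²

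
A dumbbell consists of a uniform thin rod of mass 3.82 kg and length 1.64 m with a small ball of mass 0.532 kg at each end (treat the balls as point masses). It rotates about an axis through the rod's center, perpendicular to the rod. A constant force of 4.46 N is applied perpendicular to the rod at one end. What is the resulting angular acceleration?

α ≈ 2.33 rad/s²

I_rod = (1/12)ML² = (1/12)(3.82)(1.64)² = 0.8562 kg·m².
I_balls = 2·m·(L/2)² = 2(0.532)(0.8200)² = 0.7154 kg·m².
Total I = 1.572 kg·m².
τ = F·(L/2) = (4.46)(0.820) = 3.657 N·m.
α = τ/I = 3.657/1.572 = 2.327 rad/s².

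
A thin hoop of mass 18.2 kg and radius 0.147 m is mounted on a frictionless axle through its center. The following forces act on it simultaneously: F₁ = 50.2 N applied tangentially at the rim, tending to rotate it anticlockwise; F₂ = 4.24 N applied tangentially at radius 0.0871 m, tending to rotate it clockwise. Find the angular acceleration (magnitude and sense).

I = MR² = (18.2)(0.147)² = 0.3933 kg·m².
Taking anticlockwise as positive: τ₁ = +(50.2)(0.147) = +7.379 N·m; τ₂ = −(4.24)(0.0871) = −0.3693 N·m.
Net torque τ = 7.010 N·m.
α = τ/I = 7.010/0.3933 = 17.82 rad/s².

α ≈ 17.8 rad/s², anticlockwise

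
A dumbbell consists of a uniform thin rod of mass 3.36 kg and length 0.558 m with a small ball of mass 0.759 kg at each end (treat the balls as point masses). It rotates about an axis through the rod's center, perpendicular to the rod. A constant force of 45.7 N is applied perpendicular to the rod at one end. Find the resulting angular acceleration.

α ≈ 62.1 rad/s²

I_rod = (1/12)ML² = (1/12)(3.36)(0.558)² = 0.08718 kg·m².
I_balls = 2·m·(L/2)² = 2(0.759)(0.2790)² = 0.1182 kg·m².
Total I = 0.2053 kg·m².
τ = F·(L/2) = (45.7)(0.279) = 12.75 N·m.
α = τ/I = 12.75/0.2053 = 62.09 rad/s².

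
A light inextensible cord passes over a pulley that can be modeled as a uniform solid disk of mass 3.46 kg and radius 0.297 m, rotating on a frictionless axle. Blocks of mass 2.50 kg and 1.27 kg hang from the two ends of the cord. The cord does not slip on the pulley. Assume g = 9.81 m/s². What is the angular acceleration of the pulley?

I = ½MR² = (1/2)(3.46)(0.297)² = 0.1526 kg·m².
Heavier block: m₁g − T₁ = m₁a. Lighter block: T₂ − m₂g = m₂a.
Pulley: (T₁ − T₂)R = Iα = I(a/R), so T₁ − T₂ = (I/R²)a = (1/2)M_p a = 1.730·a.
Adding the three: (m₁ − m₂)g = (m₁ + m₂ + 1.730)a, so a = (2.50 − 1.27)(9.81)/(2.50 + 1.27 + 1.730) = 2.194 m/s².
α = a/R = 2.194/0.297 = 7.387 rad/s².

α ≈ 7.39 rad/s²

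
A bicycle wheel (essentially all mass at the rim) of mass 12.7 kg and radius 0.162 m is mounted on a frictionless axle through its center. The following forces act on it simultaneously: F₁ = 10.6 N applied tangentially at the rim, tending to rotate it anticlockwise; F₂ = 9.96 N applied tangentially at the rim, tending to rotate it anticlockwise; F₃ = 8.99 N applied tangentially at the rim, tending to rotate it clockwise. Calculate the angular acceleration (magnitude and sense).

I = MR² = (12.7)(0.162)² = 0.3333 kg·m².
Taking anticlockwise as positive: τ₁ = +(10.6)(0.162) = +1.717 N·m; τ₂ = +(9.96)(0.162) = +1.614 N·m; τ₃ = −(8.99)(0.162) = −1.456 N·m.
Net torque τ = 1.874 N·m.
α = τ/I = 1.874/0.3333 = 5.624 rad/s².

α ≈ 5.62 rad/s², anticlockwise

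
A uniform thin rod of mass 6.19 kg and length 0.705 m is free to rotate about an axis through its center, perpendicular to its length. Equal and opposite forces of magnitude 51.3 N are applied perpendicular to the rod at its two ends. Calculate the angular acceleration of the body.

I = (1/12)ML² = (1/12)(6.19)(0.705)² = 0.2564 kg·m².
The couple gives τ = F·(L/2) + F·(L/2) = F L = (51.3)(0.705) = 36.17 N·m.
Newton's second law for rotation, τ = Iα, gives α = τ/I = 36.17/0.2564 = 141.1 rad/s².

α ≈ 141 rad/s²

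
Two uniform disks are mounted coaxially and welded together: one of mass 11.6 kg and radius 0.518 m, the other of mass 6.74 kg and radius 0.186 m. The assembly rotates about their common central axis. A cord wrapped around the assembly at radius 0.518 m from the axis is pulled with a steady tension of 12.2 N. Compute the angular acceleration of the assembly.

α ≈ 3.78 rad/s²

I = ½M₁R₁² + ½M₂R₂² = ½(11.6)(0.518)² + ½(6.74)(0.186)² = 1.673 kg·m².
τ = F r = (12.2)(0.518) = 6.320 N·m.
α = τ/I = 6.320/1.673 = 3.778 rad/s².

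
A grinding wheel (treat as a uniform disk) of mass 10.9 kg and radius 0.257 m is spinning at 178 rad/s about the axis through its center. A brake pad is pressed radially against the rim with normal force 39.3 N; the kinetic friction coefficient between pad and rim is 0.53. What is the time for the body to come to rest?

I = ½MR² = (1/2)(10.9)(0.257)² = 0.3600 kg·m².
Friction force f = μN = (0.53)(39.3) = 20.83 N at the rim; torque magnitude τ = fR = 5.353 N·m, opposing ω.
|α| = τ/I = 5.353/0.3600 = 14.87 rad/s² (deceleration).
0 = ω₀ − |α|t ⇒ t = ω₀/|α| = 178/14.87 = 11.97 s.

t ≈ 12.0 s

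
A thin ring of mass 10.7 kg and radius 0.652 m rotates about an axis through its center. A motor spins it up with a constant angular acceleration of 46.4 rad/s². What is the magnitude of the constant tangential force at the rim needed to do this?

F ≈ 324 N

I = MR² = (10.7)(0.652)² = 4.549 kg·m².
The required torque is τ = Iα = (4.549)(46.40) = 211.1 N·m.
A tangential force at the rim gives τ = FR, so F = τ/R = 211.1/0.652 = 323.7 N.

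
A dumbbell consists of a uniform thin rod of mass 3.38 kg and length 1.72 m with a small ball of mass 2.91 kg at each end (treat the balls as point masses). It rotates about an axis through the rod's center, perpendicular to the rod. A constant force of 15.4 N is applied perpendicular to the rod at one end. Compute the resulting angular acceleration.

I_rod = (1/12)ML² = (1/12)(3.38)(1.72)² = 0.8333 kg·m².
I_balls = 2·m·(L/2)² = 2(2.91)(0.8600)² = 4.304 kg·m².
Total I = 5.138 kg·m².
τ = F·(L/2) = (15.4)(0.860) = 13.24 N·m.
α = τ/I = 13.24/5.138 = 2.578 rad/s².

α ≈ 2.58 rad/s²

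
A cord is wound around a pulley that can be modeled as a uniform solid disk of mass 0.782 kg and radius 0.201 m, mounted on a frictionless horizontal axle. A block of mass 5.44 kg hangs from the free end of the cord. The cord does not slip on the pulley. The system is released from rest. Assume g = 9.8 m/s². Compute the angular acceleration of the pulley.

I = ½MR² = (1/2)(0.782)(0.201)² = 0.01580 kg·m².
Block: mg − T = ma. Pulley: TR = Iα. No-slip: a = αR, so T = (I/R²)a = 0.3910·a.
Then mg = (m + 0.3910)a, so a = (5.44)(9.8)/(5.44 + 0.3910) = 9.143 m/s².
α = a/R = 9.143/0.201 = 45.49 rad/s².

α ≈ 45.5 rad/s²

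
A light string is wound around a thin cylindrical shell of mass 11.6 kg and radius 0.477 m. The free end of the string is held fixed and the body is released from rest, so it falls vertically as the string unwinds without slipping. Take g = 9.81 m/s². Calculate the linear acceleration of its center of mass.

a ≈ 4.91 m/s²

Translation: Mg − T = Ma. Rotation about the center: TR = Iα with I = MR².
With a = αR: T = (I/R²)a = M a, so Mg = (1 + 1.000)Ma.
a = g/(1 + 1.000) = 9.81/2.000 = 4.905 m/s².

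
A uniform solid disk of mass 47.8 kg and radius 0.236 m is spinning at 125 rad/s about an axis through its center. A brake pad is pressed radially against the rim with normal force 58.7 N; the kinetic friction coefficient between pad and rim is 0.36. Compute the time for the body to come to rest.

t ≈ 33.4 s

I = ½MR² = (1/2)(47.8)(0.236)² = 1.331 kg·m².
Friction force f = μN = (0.36)(58.7) = 21.13 N at the rim; torque magnitude τ = fR = 4.987 N·m, opposing ω.
|α| = τ/I = 4.987/1.331 = 3.747 rad/s² (deceleration).
0 = ω₀ − |α|t ⇒ t = ω₀/|α| = 125/3.747 = 33.36 s.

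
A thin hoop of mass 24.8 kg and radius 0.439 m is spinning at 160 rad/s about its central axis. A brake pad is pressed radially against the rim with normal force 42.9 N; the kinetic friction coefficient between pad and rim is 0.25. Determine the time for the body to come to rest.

I = MR² = (24.8)(0.439)² = 4.779 kg·m².
Friction force f = μN = (0.25)(42.9) = 10.72 N at the rim; torque magnitude τ = fR = 4.708 N·m, opposing ω.
|α| = τ/I = 4.708/4.779 = 0.9851 rad/s² (deceleration).
0 = ω₀ − |α|t ⇒ t = ω₀/|α| = 160/0.9851 = 162.4 s.

t ≈ 162 s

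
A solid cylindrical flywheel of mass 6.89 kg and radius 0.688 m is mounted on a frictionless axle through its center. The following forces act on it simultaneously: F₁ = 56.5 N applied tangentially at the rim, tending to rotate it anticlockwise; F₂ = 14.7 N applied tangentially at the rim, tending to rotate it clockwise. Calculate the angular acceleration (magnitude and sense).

I = ½MR² = (1/2)(6.89)(0.688)² = 1.631 kg·m².
Taking anticlockwise as positive: τ₁ = +(56.5)(0.688) = +38.87 N·m; τ₂ = −(14.7)(0.688) = −10.11 N·m.
Net torque τ = 28.76 N·m.
α = τ/I = 28.76/1.631 = 17.64 rad/s².

α ≈ 17.6 rad/s², anticlockwise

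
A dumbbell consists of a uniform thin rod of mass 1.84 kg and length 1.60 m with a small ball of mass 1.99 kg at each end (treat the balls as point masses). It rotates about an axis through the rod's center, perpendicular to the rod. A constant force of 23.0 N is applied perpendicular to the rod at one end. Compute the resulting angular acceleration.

α ≈ 6.26 rad/s²

I_rod = (1/12)ML² = (1/12)(1.84)(1.60)² = 0.3925 kg·m².
I_balls = 2·m·(L/2)² = 2(1.99)(0.8000)² = 2.547 kg·m².
Total I = 2.940 kg·m².
τ = F·(L/2) = (23.0)(0.800) = 18.40 N·m.
α = τ/I = 18.40/2.940 = 6.259 rad/s².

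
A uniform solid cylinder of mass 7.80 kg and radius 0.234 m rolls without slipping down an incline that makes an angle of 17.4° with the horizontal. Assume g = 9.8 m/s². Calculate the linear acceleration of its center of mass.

a ≈ 1.95 m/s²

Translation along the incline: Mg sinθ − f = Ma.
Rotation about the center: fR = Iα with I = ½MR². No-slip gives a = αR, so f = (I/R²)a = (1/2)M a.
Substituting: Mg sinθ = (1 + 0.5000)Ma, so a = g sinθ/(1 + 0.5000) = (9.8) sin 17.4° / 1.500 = 1.954 m/s².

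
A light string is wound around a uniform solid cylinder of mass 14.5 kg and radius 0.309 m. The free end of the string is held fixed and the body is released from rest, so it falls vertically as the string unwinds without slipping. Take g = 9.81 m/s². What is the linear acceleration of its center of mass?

Translation: Mg − T = Ma. Rotation about the center: TR = Iα with I = ½MR².
With a = αR: T = (I/R²)a = (1/2)M a, so Mg = (1 + 0.5000)Ma.
a = g/(1 + 0.5000) = 9.81/1.500 = 6.540 m/s².

a ≈ 6.54 m/s²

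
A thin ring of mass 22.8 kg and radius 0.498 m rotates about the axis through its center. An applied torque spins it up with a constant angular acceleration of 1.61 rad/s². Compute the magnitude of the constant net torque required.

I = MR² = (22.8)(0.498)² = 5.654 kg·m².
τ = Iα = (5.654)(1.610) = 9.104 N·m.

τ ≈ 9.10 N·m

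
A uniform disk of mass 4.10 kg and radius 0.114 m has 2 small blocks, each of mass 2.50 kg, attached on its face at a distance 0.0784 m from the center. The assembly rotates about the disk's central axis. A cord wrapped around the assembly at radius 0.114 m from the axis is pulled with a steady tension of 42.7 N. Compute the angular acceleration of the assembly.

α ≈ 84.8 rad/s²

I_disk = ½MR² = ½(4.10)(0.114)² = 0.02664 kg·m².
I_blocks = 2·m·r² = 2(2.50)(0.0784)² = 0.03073 kg·m².
Total I = 0.05737 kg·m².
τ = F r = (42.7)(0.114) = 4.868 N·m.
α = τ/I = 4.868/0.05737 = 84.84 rad/s².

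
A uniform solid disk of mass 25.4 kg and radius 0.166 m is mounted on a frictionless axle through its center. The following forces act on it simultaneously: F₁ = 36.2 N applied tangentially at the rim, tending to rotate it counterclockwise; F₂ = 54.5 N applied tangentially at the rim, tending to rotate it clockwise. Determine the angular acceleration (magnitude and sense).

α ≈ 8.68 rad/s², clockwise

I = ½MR² = (1/2)(25.4)(0.166)² = 0.3500 kg·m².
Taking counterclockwise as positive: τ₁ = +(36.2)(0.166) = +6.009 N·m; τ₂ = −(54.5)(0.166) = −9.047 N·m.
Net torque τ = -3.038 N·m.
α = τ/I = -3.038/0.3500 = -8.680 rad/s².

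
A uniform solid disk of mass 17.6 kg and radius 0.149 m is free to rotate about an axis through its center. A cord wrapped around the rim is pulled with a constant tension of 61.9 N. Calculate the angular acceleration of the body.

I = ½MR² = (1/2)(17.6)(0.149)² = 0.1954 kg·m².
τ = F R = (61.9)(0.149) = 9.223 N·m.
From τ = Iα: α = 9.223/0.1954 = 47.21 rad/s².

α ≈ 47.2 rad/s²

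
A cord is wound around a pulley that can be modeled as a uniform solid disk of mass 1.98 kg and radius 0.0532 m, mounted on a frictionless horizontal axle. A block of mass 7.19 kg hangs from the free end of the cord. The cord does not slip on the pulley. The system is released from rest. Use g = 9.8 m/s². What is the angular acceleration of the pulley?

α ≈ 162 rad/s²

I = ½MR² = (1/2)(1.98)(0.0532)² = 0.002802 kg·m².
Block: mg − T = ma. Pulley: TR = Iα. No-slip: a = αR, so T = (I/R²)a = 0.9900·a.
Then mg = (m + 0.9900)a, so a = (7.19)(9.8)/(7.19 + 0.9900) = 8.614 m/s².
α = a/R = 8.614/0.0532 = 161.9 rad/s².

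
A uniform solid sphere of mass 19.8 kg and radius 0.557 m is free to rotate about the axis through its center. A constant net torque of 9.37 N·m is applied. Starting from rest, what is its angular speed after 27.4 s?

ω ≈ 104 rad/s

I = (2/5)MR² = (2/5)(19.8)(0.557)² = 2.457 kg·m².
α = τ/I = 9.37/2.457 = 3.813 rad/s².
ω = ω₀ + αt = 0 + (3.813)(27.4) = 104.5 rad/s.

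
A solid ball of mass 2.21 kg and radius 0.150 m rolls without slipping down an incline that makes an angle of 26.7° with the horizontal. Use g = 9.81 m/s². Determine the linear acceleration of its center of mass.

Translation along the incline: Mg sinθ − f = Ma.
Rotation about the center: fR = Iα with I = (2/5)MR². No-slip gives a = αR, so f = (I/R²)a = (2/5)M a.
Substituting: Mg sinθ = (1 + 0.4000)Ma, so a = g sinθ/(1 + 0.4000) = (9.81) sin 26.7° / 1.400 = 3.148 m/s².

a ≈ 3.15 m/s²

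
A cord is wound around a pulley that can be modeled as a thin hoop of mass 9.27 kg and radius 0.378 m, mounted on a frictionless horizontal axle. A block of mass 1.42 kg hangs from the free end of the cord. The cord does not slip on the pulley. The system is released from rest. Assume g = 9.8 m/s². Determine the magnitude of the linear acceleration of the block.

a ≈ 1.30 m/s²

I = MR² = (9.27)(0.378)² = 1.325 kg·m².
Block: mg − T = ma. Pulley: TR = Iα. No-slip: a = αR, so T = (I/R²)a = 9.270·a.
Then mg = (m + 9.270)a, so a = (1.42)(9.8)/(1.42 + 9.270) = 1.302 m/s².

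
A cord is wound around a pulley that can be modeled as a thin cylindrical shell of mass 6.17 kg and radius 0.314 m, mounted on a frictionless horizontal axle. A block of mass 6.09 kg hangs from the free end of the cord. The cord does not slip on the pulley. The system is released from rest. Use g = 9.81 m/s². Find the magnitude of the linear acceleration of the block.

I = MR² = (6.17)(0.314)² = 0.6083 kg·m².
Block: mg − T = ma. Pulley: TR = Iα. No-slip: a = αR, so T = (I/R²)a = 6.170·a.
Then mg = (m + 6.170)a, so a = (6.09)(9.81)/(6.09 + 6.170) = 4.873 m/s².

a ≈ 4.87 m/s²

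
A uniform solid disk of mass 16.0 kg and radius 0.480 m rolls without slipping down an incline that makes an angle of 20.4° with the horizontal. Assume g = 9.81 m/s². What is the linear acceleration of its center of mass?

a ≈ 2.28 m/s²

Translation along the incline: Mg sinθ − f = Ma.
Rotation about the center: fR = Iα with I = ½MR². No-slip gives a = αR, so f = (I/R²)a = (1/2)M a.
Substituting: Mg sinθ = (1 + 0.5000)Ma, so a = g sinθ/(1 + 0.5000) = (9.81) sin 20.4° / 1.500 = 2.280 m/s².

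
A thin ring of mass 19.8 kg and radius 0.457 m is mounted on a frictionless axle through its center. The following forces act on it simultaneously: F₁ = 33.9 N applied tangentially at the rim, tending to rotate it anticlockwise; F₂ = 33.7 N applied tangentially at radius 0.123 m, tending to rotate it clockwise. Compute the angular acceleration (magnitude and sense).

I = MR² = (19.8)(0.457)² = 4.135 kg·m².
Taking anticlockwise as positive: τ₁ = +(33.9)(0.457) = +15.49 N·m; τ₂ = −(33.7)(0.123) = −4.145 N·m.
Net torque τ = 11.35 N·m.
α = τ/I = 11.35/4.135 = 2.744 rad/s².

α ≈ 2.74 rad/s², anticlockwise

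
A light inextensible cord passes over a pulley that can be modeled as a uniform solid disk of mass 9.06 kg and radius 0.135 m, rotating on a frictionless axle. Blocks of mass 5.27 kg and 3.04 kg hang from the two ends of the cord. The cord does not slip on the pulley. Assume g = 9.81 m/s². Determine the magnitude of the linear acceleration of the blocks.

I = ½MR² = (1/2)(9.06)(0.135)² = 0.08256 kg·m².
Heavier block: m₁g − T₁ = m₁a. Lighter block: T₂ − m₂g = m₂a.
Pulley: (T₁ − T₂)R = Iα = I(a/R), so T₁ − T₂ = (I/R²)a = (1/2)M_p a = 4.530·a.
Adding the three: (m₁ − m₂)g = (m₁ + m₂ + 4.530)a, so a = (5.27 − 3.04)(9.81)/(5.27 + 3.04 + 4.530) = 1.704 m/s².

a ≈ 1.70 m/s²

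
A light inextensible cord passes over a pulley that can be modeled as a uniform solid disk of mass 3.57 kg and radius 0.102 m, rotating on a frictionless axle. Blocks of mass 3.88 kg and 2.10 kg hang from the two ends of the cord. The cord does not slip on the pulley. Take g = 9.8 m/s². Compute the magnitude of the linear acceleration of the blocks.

a ≈ 2.25 m/s²

I = ½MR² = (1/2)(3.57)(0.102)² = 0.01857 kg·m².
Heavier block: m₁g − T₁ = m₁a. Lighter block: T₂ − m₂g = m₂a.
Pulley: (T₁ − T₂)R = Iα = I(a/R), so T₁ − T₂ = (I/R²)a = (1/2)M_p a = 1.785·a.
Adding the three: (m₁ − m₂)g = (m₁ + m₂ + 1.785)a, so a = (3.88 − 2.10)(9.8)/(3.88 + 2.10 + 1.785) = 2.246 m/s².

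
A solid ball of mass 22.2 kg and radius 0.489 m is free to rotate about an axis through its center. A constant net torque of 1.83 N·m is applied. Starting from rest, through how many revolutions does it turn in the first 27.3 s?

I = (2/5)MR² = (2/5)(22.2)(0.489)² = 2.123 kg·m².
α = τ/I = 1.83/2.123 = 0.8618 rad/s².
θ = ½αt² = ½(0.8618)(27.3)² = 321.2 rad.
Revolutions = θ/(2π) = 51.11.

≈ 51.1 revolutions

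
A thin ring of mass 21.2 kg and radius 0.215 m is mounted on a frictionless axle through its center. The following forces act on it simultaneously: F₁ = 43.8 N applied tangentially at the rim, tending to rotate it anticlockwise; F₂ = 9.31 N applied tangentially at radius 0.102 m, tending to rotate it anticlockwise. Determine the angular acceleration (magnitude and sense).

I = MR² = (21.2)(0.215)² = 0.9800 kg·m².
Taking anticlockwise as positive: τ₁ = +(43.8)(0.215) = +9.417 N·m; τ₂ = +(9.31)(0.102) = +0.9496 N·m.
Net torque τ = 10.37 N·m.
α = τ/I = 10.37/0.9800 = 10.58 rad/s².

α ≈ 10.6 rad/s², anticlockwise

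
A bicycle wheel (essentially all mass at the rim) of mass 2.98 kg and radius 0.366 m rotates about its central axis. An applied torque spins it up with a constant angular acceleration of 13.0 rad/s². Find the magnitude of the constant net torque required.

τ ≈ 5.19 N·m

I = MR² = (2.98)(0.366)² = 0.3992 kg·m².
τ = Iα = (0.3992)(13.00) = 5.189 N·m.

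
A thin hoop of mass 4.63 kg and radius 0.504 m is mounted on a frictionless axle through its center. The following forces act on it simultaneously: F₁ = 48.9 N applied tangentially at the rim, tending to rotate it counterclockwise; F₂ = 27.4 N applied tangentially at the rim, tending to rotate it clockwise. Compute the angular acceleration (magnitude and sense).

α ≈ 9.21 rad/s², counterclockwise

I = MR² = (4.63)(0.504)² = 1.176 kg·m².
Taking counterclockwise as positive: τ₁ = +(48.9)(0.504) = +24.65 N·m; τ₂ = −(27.4)(0.504) = −13.81 N·m.
Net torque τ = 10.84 N·m.
α = τ/I = 10.84/1.176 = 9.214 rad/s².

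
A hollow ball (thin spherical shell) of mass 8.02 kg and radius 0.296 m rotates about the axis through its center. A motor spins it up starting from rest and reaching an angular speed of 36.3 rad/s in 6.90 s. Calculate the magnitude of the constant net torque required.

τ ≈ 2.46 N·m

I = (2/3)MR² = (2/3)(8.02)(0.296)² = 0.4685 kg·m².
α = Δω/Δt = (36.3 − 0)/6.90 = 5.261 rad/s².
τ = Iα = (0.4685)(5.261) = 2.464 N·m.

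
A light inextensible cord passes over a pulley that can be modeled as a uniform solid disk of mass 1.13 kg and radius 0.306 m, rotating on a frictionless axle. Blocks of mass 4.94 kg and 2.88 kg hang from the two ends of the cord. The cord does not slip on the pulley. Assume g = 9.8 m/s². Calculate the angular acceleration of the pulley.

α ≈ 7.87 rad/s²

I = ½MR² = (1/2)(1.13)(0.306)² = 0.05290 kg·m².
Heavier block: m₁g − T₁ = m₁a. Lighter block: T₂ − m₂g = m₂a.
Pulley: (T₁ − T₂)R = Iα = I(a/R), so T₁ − T₂ = (I/R²)a = (1/2)M_p a = 0.5650·a.
Adding the three: (m₁ − m₂)g = (m₁ + m₂ + 0.5650)a, so a = (4.94 − 2.88)(9.8)/(4.94 + 2.88 + 0.5650) = 2.408 m/s².
α = a/R = 2.408/0.306 = 7.868 rad/s².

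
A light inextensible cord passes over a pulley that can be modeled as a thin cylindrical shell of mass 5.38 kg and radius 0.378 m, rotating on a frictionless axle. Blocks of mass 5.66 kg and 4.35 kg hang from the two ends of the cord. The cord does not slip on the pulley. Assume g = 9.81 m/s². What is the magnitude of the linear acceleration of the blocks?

a ≈ 0.835 m/s²

I = MR² = (5.38)(0.378)² = 0.7687 kg·m².
Heavier block: m₁g − T₁ = m₁a. Lighter block: T₂ − m₂g = m₂a.
Pulley: (T₁ − T₂)R = Iα = I(a/R), so T₁ − T₂ = (I/R²)a = 1·M_p a = 5.380·a.
Adding the three: (m₁ − m₂)g = (m₁ + m₂ + 5.380)a, so a = (5.66 − 4.35)(9.81)/(5.66 + 4.35 + 5.380) = 0.8350 m/s².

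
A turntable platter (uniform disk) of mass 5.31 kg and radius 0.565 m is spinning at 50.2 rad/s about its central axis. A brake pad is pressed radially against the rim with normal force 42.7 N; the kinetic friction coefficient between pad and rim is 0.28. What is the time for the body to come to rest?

t ≈ 6.30 s

I = ½MR² = (1/2)(5.31)(0.565)² = 0.8475 kg·m².
Friction force f = μN = (0.28)(42.7) = 11.96 N at the rim; torque magnitude τ = fR = 6.755 N·m, opposing ω.
|α| = τ/I = 6.755/0.8475 = 7.970 rad/s² (deceleration).
0 = ω₀ − |α|t ⇒ t = ω₀/|α| = 50.2/7.970 = 6.298 s.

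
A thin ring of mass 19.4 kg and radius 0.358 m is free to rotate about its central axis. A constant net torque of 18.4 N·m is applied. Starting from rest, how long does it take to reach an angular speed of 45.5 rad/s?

t ≈ 6.15 s

I = MR² = (19.4)(0.358)² = 2.486 kg·m².
α = τ/I = 18.4/2.486 = 7.400 rad/s².
ω = αt ⇒ t = ω/α = 45.5/7.400 = 6.148 s.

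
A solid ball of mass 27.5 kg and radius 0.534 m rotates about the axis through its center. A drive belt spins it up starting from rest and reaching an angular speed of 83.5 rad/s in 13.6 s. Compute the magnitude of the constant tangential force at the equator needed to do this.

I = (2/5)MR² = (2/5)(27.5)(0.534)² = 3.137 kg·m².
α = Δω/Δt = (83.5 − 0)/13.6 = 6.140 rad/s².
The required torque is τ = Iα = (3.137)(6.140) = 19.26 N·m.
A tangential force at the equator gives τ = FR, so F = τ/R = 19.26/0.534 = 36.06 N.

F ≈ 36.1 N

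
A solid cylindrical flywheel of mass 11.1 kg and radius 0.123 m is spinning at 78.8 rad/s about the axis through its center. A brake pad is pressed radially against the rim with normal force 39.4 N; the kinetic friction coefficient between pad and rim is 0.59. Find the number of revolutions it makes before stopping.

I = ½MR² = (1/2)(11.1)(0.123)² = 0.08397 kg·m².
Friction force f = μN = (0.59)(39.4) = 23.25 N at the rim; torque magnitude τ = fR = 2.859 N·m, opposing ω.
|α| = τ/I = 2.859/0.08397 = 34.05 rad/s² (deceleration).
ω² = ω₀² − 2|α|θ with ω = 0 ⇒ θ = ω₀²/(2|α|) = 91.17 rad = 14.51 rev.

≈ 14.5 revolutions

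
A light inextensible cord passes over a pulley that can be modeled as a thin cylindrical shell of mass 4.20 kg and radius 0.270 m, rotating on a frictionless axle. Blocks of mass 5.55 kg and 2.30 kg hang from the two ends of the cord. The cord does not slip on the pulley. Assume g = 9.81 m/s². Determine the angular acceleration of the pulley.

I = MR² = (4.20)(0.270)² = 0.3062 kg·m².
Heavier block: m₁g − T₁ = m₁a. Lighter block: T₂ − m₂g = m₂a.
Pulley: (T₁ − T₂)R = Iα = I(a/R), so T₁ − T₂ = (I/R²)a = 1·M_p a = 4.200·a.
Adding the three: (m₁ − m₂)g = (m₁ + m₂ + 4.200)a, so a = (5.55 − 2.30)(9.81)/(5.55 + 2.30 + 4.200) = 2.646 m/s².
α = a/R = 2.646/0.270 = 9.799 rad/s².

α ≈ 9.80 rad/s²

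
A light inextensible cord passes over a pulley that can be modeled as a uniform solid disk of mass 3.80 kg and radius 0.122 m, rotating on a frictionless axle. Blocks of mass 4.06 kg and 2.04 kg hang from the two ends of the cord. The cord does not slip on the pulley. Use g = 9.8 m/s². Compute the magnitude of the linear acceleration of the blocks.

I = ½MR² = (1/2)(3.80)(0.122)² = 0.02828 kg·m².
Heavier block: m₁g − T₁ = m₁a. Lighter block: T₂ − m₂g = m₂a.
Pulley: (T₁ − T₂)R = Iα = I(a/R), so T₁ − T₂ = (I/R²)a = (1/2)M_p a = 1.900·a.
Adding the three: (m₁ − m₂)g = (m₁ + m₂ + 1.900)a, so a = (4.06 − 2.04)(9.8)/(4.06 + 2.04 + 1.900) = 2.474 m/s².

a ≈ 2.47 m/s²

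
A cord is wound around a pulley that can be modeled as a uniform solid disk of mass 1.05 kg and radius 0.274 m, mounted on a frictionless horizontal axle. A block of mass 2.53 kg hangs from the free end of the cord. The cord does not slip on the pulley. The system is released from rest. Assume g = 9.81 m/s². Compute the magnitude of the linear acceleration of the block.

a ≈ 8.12 m/s²

I = ½MR² = (1/2)(1.05)(0.274)² = 0.03941 kg·m².
Block: mg − T = ma. Pulley: TR = Iα. No-slip: a = αR, so T = (I/R²)a = 0.5250·a.
Then mg = (m + 0.5250)a, so a = (2.53)(9.81)/(2.53 + 0.5250) = 8.124 m/s².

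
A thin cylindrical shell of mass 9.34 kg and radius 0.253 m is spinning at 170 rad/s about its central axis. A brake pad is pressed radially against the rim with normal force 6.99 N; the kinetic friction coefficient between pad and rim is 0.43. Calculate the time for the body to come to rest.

I = MR² = (9.34)(0.253)² = 0.5978 kg·m².
Friction force f = μN = (0.43)(6.99) = 3.006 N at the rim; torque magnitude τ = fR = 0.7604 N·m, opposing ω.
|α| = τ/I = 0.7604/0.5978 = 1.272 rad/s² (deceleration).
0 = ω₀ − |α|t ⇒ t = ω₀/|α| = 170/1.272 = 133.7 s.

t ≈ 134 s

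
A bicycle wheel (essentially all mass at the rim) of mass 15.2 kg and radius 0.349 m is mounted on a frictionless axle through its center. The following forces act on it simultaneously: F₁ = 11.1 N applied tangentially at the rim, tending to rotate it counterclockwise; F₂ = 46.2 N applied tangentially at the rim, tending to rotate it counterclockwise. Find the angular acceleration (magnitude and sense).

α ≈ 10.8 rad/s², counterclockwise

I = MR² = (15.2)(0.349)² = 1.851 kg·m².
Taking counterclockwise as positive: τ₁ = +(11.1)(0.349) = +3.874 N·m; τ₂ = +(46.2)(0.349) = +16.12 N·m.
Net torque τ = 20.00 N·m.
α = τ/I = 20.00/1.851 = 10.80 rad/s².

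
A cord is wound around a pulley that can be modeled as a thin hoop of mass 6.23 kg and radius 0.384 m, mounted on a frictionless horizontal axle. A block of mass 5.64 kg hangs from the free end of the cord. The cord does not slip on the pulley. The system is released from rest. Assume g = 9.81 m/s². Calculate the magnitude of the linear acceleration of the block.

I = MR² = (6.23)(0.384)² = 0.9187 kg·m².
Block: mg − T = ma. Pulley: TR = Iα. No-slip: a = αR, so T = (I/R²)a = 6.230·a.
Then mg = (m + 6.230)a, so a = (5.64)(9.81)/(5.64 + 6.230) = 4.661 m/s².

a ≈ 4.66 m/s²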